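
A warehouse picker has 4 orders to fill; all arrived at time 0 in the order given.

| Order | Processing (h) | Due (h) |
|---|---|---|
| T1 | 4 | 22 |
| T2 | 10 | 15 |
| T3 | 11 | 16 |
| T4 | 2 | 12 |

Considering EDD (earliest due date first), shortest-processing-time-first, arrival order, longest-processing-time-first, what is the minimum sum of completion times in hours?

51

EDD (increasing due date): T4 T2 T3 T1.
T4: 0→2
T2: 2→12
T3: 12→23
T1: 23→27
Sum = 2+12+23+27 = 64.
SPT (increasing processing time): T4 T1 T2 T3.
T4: 0→2
T1: 2→6
T2: 6→16
T3: 16→27
Sum = 2+6+16+27 = 51.
FIFO (arrival order): T1 T2 T3 T4.
T1: 0→4
T2: 4→14
T3: 14→25
T4: 25→27
Sum = 4+14+25+27 = 70.
LPT (decreasing processing time): T3 T2 T1 T4.
T3: 0→11
T2: 11→21
T1: 21→25
T4: 25→27
Sum = 11+21+25+27 = 84.
EDD 64, SPT 51, FIFO 70, LPT 84 → minimum 51.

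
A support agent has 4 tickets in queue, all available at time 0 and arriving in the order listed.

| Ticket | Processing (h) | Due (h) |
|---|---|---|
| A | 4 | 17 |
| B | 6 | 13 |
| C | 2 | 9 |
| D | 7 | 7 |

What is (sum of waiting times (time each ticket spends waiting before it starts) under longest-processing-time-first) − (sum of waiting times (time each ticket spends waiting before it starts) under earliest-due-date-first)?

LPT (decreasing processing time): D B A C.
D: waits 0, runs 0→7
B: waits 7, runs 7→13
A: waits 13, runs 13→17
C: waits 17, runs 17→19
Sum = 0+7+13+17 = 37.
EDD (increasing due date): D C B A.
D: waits 0, runs 0→7
C: waits 7, runs 7→9
B: waits 9, runs 9→15
A: waits 15, runs 15→19
Sum = 0+7+9+15 = 31.
Difference = 37 − 31 = 6.

6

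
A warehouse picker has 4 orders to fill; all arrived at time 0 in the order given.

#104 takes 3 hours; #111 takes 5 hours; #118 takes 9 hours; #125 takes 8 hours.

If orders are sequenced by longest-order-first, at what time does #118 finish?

9

LPT (decreasing processing time): #118 #125 #111 #104.
#118: 0→9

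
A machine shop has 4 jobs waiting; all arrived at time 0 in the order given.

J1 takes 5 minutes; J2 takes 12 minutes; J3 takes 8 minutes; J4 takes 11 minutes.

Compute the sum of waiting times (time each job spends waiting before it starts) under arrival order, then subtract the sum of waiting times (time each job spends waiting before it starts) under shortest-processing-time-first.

5

FIFO (arrival order): J1 J2 J3 J4.
J1: waits 0, runs 0→5
J2: waits 5, runs 5→17
J3: waits 17, runs 17→25
J4: waits 25, runs 25→36
Sum = 0+5+17+25 = 47.
SPT (increasing processing time): J1 J3 J4 J2.
J1: waits 0, runs 0→5
J3: waits 5, runs 5→13
J4: waits 13, runs 13→24
J2: waits 24, runs 24→36
Sum = 0+5+13+24 = 42.
Difference = 47 − 42 = 5.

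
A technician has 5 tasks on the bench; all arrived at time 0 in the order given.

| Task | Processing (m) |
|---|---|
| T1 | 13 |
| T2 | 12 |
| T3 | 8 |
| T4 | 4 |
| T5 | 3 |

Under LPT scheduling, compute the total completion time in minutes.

148

LPT (decreasing processing time): T1 T2 T3 T4 T5.
T1: 0→13
T2: 13→25
T3: 25→33
T4: 33→37
T5: 37→40
Sum = 13+25+33+37+40 = 148.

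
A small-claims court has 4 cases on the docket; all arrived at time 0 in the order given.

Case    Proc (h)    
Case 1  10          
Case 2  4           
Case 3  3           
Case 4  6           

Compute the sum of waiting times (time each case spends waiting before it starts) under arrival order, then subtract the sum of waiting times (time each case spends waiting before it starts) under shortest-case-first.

FIFO (arrival order): Case 1 Case 2 Case 3 Case 4.
Case 1: waits 0, runs 0→10
Case 2: waits 10, runs 10→14
Case 3: waits 14, runs 14→17
Case 4: waits 17, runs 17→23
Sum = 0+10+14+17 = 41.
SPT (increasing processing time): Case 3 Case 2 Case 4 Case 1.
Case 3: waits 0, runs 0→3
Case 2: waits 3, runs 3→7
Case 4: waits 7, runs 7→13
Case 1: waits 13, runs 13→23
Sum = 0+3+7+13 = 23.
Difference = 41 − 23 = 18.

18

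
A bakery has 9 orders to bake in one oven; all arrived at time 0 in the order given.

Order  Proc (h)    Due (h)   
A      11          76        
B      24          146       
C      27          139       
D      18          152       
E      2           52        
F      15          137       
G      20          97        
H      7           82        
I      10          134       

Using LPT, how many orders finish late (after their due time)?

LPT (decreasing processing time): C B G D F A I H E.
C: 0→27, due 139, tardiness 0
B: 27→51, due 146, tardiness 0
G: 51→71, due 97, tardiness 0
D: 71→89, due 152, tardiness 0
F: 89→104, due 137, tardiness 0
A: 104→115, due 76, tardiness 39
I: 115→125, due 134, tardiness 0
H: 125→132, due 82, tardiness 50
E: 132→134, due 52, tardiness 82
Late orders: 3.

3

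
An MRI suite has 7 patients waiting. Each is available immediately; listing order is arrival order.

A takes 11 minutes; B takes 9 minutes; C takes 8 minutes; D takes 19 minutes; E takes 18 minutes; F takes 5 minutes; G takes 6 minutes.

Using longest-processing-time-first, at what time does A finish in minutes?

LPT (decreasing processing time): D E A B C G F.
D: 0→19
E: 19→37
A: 37→48

48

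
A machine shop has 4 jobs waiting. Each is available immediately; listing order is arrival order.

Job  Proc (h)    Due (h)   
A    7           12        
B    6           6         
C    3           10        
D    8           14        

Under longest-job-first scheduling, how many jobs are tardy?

3

LPT (decreasing processing time): D A B C.
D: 0→8, due 14, tardiness 0
A: 8→15, due 12, tardiness 3
B: 15→21, due 6, tardiness 15
C: 21→24, due 10, tardiness 14
Late jobs: 3.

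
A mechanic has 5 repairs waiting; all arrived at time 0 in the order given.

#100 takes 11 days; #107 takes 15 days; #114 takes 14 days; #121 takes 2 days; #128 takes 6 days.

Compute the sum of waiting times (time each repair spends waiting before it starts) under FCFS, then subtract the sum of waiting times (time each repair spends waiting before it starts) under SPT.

FIFO (arrival order): #100 #107 #114 #121 #128.
#100: waits 0, runs 0→11
#107: waits 11, runs 11→26
#114: waits 26, runs 26→40
#121: waits 40, runs 40→42
#128: waits 42, runs 42→48
Sum = 0+11+26+40+42 = 119.
SPT (increasing processing time): #121 #128 #100 #114 #107.
#121: waits 0, runs 0→2
#128: waits 2, runs 2→8
#100: waits 8, runs 8→19
#114: waits 19, runs 19→33
#107: waits 33, runs 33→48
Sum = 0+2+8+19+33 = 62.
Difference = 119 − 62 = 57.

57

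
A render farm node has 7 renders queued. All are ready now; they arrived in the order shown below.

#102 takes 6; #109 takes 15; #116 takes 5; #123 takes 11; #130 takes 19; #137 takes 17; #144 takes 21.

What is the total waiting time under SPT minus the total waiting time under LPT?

SPT (increasing processing time): #116 #102 #123 #109 #137 #130 #144.
#116: waits 0, runs 0→5
#102: waits 5, runs 5→11
#123: waits 11, runs 11→22
#109: waits 22, runs 22→37
#137: waits 37, runs 37→54
#130: waits 54, runs 54→73
#144: waits 73, runs 73→94
Sum = 0+5+11+22+37+54+73 = 202.
LPT (decreasing processing time): #144 #130 #137 #109 #123 #102 #116.
#144: waits 0, runs 0→21
#130: waits 21, runs 21→40
#137: waits 40, runs 40→57
#109: waits 57, runs 57→72
#123: waits 72, runs 72→83
#102: waits 83, runs 83→89
#116: waits 89, runs 89→94
Sum = 0+21+40+57+72+83+89 = 362.
Difference = 202 − 362 = -160.

-160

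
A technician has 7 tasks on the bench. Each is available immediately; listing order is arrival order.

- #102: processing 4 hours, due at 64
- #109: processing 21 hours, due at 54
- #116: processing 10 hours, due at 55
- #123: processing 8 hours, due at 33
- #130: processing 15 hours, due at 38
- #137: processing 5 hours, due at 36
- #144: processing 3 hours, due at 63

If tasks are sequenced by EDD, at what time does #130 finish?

EDD (increasing due date): #123 #137 #130 #109 #116 #144 #102.
#123: 0→8
#137: 8→13
#130: 13→28

28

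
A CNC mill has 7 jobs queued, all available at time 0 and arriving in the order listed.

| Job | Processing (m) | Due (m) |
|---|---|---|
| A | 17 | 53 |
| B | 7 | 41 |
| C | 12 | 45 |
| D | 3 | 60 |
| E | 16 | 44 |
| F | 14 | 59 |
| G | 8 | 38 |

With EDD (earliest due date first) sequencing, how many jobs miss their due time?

EDD (increasing due date): G B E C A F D.
G: 0→8, due 38, tardiness 0
B: 8→15, due 41, tardiness 0
E: 15→31, due 44, tardiness 0
C: 31→43, due 45, tardiness 0
A: 43→60, due 53, tardiness 7
F: 60→74, due 59, tardiness 15
D: 74→77, due 60, tardiness 17
Late jobs: 3.

3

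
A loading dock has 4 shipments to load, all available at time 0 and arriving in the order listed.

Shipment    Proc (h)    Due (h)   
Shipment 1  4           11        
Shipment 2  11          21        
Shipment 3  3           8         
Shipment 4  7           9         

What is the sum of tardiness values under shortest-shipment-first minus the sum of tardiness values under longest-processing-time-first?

-28

SPT (increasing processing time): Shipment 3 Shipment 1 Shipment 4 Shipment 2.
Shipment 3: 0→3, due 8, tardiness 0
Shipment 1: 3→7, due 11, tardiness 0
Shipment 4: 7→14, due 9, tardiness 5
Shipment 2: 14→25, due 21, tardiness 4
Sum = 0+0+5+4 = 9.
LPT (decreasing processing time): Shipment 2 Shipment 4 Shipment 1 Shipment 3.
Shipment 2: 0→11, due 21, tardiness 0
Shipment 4: 11→18, due 9, tardiness 9
Shipment 1: 18→22, due 11, tardiness 11
Shipment 3: 22→25, due 8, tardiness 17
Sum = 0+9+11+17 = 37.
Difference = 9 − 37 = -28.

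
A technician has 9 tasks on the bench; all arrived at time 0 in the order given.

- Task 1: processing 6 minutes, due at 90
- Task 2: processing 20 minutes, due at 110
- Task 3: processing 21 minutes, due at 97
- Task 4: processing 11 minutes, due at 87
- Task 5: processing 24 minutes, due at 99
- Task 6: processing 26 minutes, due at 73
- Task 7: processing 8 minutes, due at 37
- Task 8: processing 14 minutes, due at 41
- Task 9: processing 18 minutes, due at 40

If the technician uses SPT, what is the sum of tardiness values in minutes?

116

SPT (increasing processing time): Task 1 Task 7 Task 4 Task 8 Task 9 Task 2 Task 3 Task 5 Task 6.
Task 1: 0→6, due 90, tardiness 0
Task 7: 6→14, due 37, tardiness 0
Task 4: 14→25, due 87, tardiness 0
Task 8: 25→39, due 41, tardiness 0
Task 9: 39→57, due 40, tardiness 17
Task 2: 57→77, due 110, tardiness 0
Task 3: 77→98, due 97, tardiness 1
Task 5: 98→122, due 99, tardiness 23
Task 6: 122→148, due 73, tardiness 75
Sum = 0+0+0+0+17+0+1+23+75 = 116.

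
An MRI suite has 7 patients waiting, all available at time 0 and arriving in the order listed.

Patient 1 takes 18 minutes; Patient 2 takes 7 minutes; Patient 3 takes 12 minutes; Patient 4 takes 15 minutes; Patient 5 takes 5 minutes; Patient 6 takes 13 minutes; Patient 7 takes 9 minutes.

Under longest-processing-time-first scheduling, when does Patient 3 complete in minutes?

LPT (decreasing processing time): Patient 1 Patient 4 Patient 6 Patient 3 Patient 7 Patient 2 Patient 5.
Patient 1: 0→18
Patient 4: 18→33
Patient 6: 33→46
Patient 3: 46→58

58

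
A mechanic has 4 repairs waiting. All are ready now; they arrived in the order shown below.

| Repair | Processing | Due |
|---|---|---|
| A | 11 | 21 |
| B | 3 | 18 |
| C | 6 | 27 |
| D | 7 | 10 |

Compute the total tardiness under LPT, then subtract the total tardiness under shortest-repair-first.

LPT (decreasing processing time): A D C B.
A: 0→11, due 21, tardiness 0
D: 11→18, due 10, tardiness 8
C: 18→24, due 27, tardiness 0
B: 24→27, due 18, tardiness 9
Sum = 0+8+0+9 = 17.
SPT (increasing processing time): B C D A.
B: 0→3, due 18, tardiness 0
C: 3→9, due 27, tardiness 0
D: 9→16, due 10, tardiness 6
A: 16→27, due 21, tardiness 6
Sum = 0+0+6+6 = 12.
Difference = 17 − 12 = 5.

5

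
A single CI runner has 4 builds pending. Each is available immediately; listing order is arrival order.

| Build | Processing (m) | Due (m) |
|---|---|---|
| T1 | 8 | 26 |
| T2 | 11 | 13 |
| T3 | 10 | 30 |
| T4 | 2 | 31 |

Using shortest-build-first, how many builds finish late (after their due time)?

SPT (increasing processing time): T4 T1 T3 T2.
T4: 0→2, due 31, tardiness 0
T1: 2→10, due 26, tardiness 0
T3: 10→20, due 30, tardiness 0
T2: 20→31, due 13, tardiness 18
Late builds: 1.

1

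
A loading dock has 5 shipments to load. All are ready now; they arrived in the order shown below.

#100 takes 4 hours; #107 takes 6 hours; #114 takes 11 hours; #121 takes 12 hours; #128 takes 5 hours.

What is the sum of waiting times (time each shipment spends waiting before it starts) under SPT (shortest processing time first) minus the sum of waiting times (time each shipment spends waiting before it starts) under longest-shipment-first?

SPT (increasing processing time): #100 #128 #107 #114 #121.
#100: waits 0, runs 0→4
#128: waits 4, runs 4→9
#107: waits 9, runs 9→15
#114: waits 15, runs 15→26
#121: waits 26, runs 26→38
Sum = 0+4+9+15+26 = 54.
LPT (decreasing processing time): #121 #114 #107 #128 #100.
#121: waits 0, runs 0→12
#114: waits 12, runs 12→23
#107: waits 23, runs 23→29
#128: waits 29, runs 29→34
#100: waits 34, runs 34→38
Sum = 0+12+23+29+34 = 98.
Difference = 54 − 98 = -44.

-44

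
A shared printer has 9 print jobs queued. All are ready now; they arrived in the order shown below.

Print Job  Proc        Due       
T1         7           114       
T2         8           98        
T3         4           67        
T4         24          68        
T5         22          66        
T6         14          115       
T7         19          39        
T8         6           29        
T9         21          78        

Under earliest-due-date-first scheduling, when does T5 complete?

EDD (increasing due date): T8 T7 T5 T3 T4 T9 T2 T1 T6.
T8: 0→6
T7: 6→25
T5: 25→47

47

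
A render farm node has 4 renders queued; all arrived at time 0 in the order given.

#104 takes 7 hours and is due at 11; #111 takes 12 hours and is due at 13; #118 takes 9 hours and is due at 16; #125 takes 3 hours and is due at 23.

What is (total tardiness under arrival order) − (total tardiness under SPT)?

FIFO (arrival order): #104 #111 #118 #125.
#104: 0→7, due 11, tardiness 0
#111: 7→19, due 13, tardiness 6
#118: 19→28, due 16, tardiness 12
#125: 28→31, due 23, tardiness 8
Sum = 0+6+12+8 = 26.
SPT (increasing processing time): #125 #104 #118 #111.
#125: 0→3, due 23, tardiness 0
#104: 3→10, due 11, tardiness 0
#118: 10→19, due 16, tardiness 3
#111: 19→31, due 13, tardiness 18
Sum = 0+0+3+18 = 21.
Difference = 26 − 21 = 5.

5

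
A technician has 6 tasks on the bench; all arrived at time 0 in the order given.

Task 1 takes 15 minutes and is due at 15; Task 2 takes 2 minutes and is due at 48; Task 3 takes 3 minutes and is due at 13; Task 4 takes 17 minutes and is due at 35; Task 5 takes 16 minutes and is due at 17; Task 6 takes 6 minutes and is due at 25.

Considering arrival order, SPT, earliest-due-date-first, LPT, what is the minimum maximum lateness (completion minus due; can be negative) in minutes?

FIFO (arrival order): Task 1 Task 2 Task 3 Task 4 Task 5 Task 6.
Task 1: 0→15, due 15, lateness 0
Task 2: 15→17, due 48, lateness -31
Task 3: 17→20, due 13, lateness 7
Task 4: 20→37, due 35, lateness 2
Task 5: 37→53, due 17, lateness 36
Task 6: 53→59, due 25, lateness 34
Maximum = 36.
SPT (increasing processing time): Task 2 Task 3 Task 6 Task 1 Task 5 Task 4.
Task 2: 0→2, due 48, lateness -46
Task 3: 2→5, due 13, lateness -8
Task 6: 5→11, due 25, lateness -14
Task 1: 11→26, due 15, lateness 11
Task 5: 26→42, due 17, lateness 25
Task 4: 42→59, due 35, lateness 24
Maximum = 25.
EDD (increasing due date): Task 3 Task 1 Task 5 Task 6 Task 4 Task 2.
Task 3: 0→3, due 13, lateness -10
Task 1: 3→18, due 15, lateness 3
Task 5: 18→34, due 17, lateness 17
Task 6: 34→40, due 25, lateness 15
Task 4: 40→57, due 35, lateness 22
Task 2: 57→59, due 48, lateness 11
Maximum = 22.
LPT (decreasing processing time): Task 4 Task 5 Task 1 Task 6 Task 3 Task 2.
Task 4: 0→17, due 35, lateness -18
Task 5: 17→33, due 17, lateness 16
Task 1: 33→48, due 15, lateness 33
Task 6: 48→54, due 25, lateness 29
Task 3: 54→57, due 13, lateness 44
Task 2: 57→59, due 48, lateness 11
Maximum = 44.
FIFO 36, SPT 25, EDD 22, LPT 44 → minimum 22.

22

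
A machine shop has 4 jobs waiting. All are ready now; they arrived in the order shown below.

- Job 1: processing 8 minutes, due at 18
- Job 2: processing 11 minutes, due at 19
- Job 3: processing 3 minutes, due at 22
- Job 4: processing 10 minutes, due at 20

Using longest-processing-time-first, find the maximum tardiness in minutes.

LPT (decreasing processing time): Job 2 Job 4 Job 1 Job 3.
Job 2: 0→11, due 19, tardiness 0
Job 4: 11→21, due 20, tardiness 1
Job 1: 21→29, due 18, tardiness 11
Job 3: 29→32, due 22, tardiness 10
Maximum = 11.

11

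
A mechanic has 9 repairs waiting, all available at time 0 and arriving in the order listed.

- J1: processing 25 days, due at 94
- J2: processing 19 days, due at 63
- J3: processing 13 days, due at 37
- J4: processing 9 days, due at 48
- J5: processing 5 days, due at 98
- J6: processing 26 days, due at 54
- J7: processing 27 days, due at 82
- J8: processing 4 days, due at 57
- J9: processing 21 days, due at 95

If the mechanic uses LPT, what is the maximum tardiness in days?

LPT (decreasing processing time): J7 J6 J1 J9 J2 J3 J4 J5 J8.
J7: 0→27, due 82, tardiness 0
J6: 27→53, due 54, tardiness 0
J1: 53→78, due 94, tardiness 0
J9: 78→99, due 95, tardiness 4
J2: 99→118, due 63, tardiness 55
J3: 118→131, due 37, tardiness 94
J4: 131→140, due 48, tardiness 92
J5: 140→145, due 98, tardiness 47
J8: 145→149, due 57, tardiness 92
Maximum = 94.

94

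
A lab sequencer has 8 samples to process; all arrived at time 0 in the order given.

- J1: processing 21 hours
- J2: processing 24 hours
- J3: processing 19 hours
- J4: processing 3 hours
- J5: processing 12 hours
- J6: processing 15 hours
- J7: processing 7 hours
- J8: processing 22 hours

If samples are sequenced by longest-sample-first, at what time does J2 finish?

LPT (decreasing processing time): J2 J8 J1 J3 J6 J5 J7 J4.
J2: 0→24

24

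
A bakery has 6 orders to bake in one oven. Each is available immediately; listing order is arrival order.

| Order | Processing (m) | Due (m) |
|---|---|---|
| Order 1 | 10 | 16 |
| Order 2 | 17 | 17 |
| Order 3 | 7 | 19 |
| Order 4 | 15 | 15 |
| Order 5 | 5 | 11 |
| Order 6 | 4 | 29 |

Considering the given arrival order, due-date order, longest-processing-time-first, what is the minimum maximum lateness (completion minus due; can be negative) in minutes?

FIFO (arrival order): Order 1 Order 2 Order 3 Order 4 Order 5 Order 6.
Order 1: 0→10, due 16, lateness -6
Order 2: 10→27, due 17, lateness 10
Order 3: 27→34, due 19, lateness 15
Order 4: 34→49, due 15, lateness 34
Order 5: 49→54, due 11, lateness 43
Order 6: 54→58, due 29, lateness 29
Maximum = 43.
EDD (increasing due date): Order 5 Order 4 Order 1 Order 2 Order 3 Order 6.
Order 5: 0→5, due 11, lateness -6
Order 4: 5→20, due 15, lateness 5
Order 1: 20→30, due 16, lateness 14
Order 2: 30→47, due 17, lateness 30
Order 3: 47→54, due 19, lateness 35
Order 6: 54→58, due 29, lateness 29
Maximum = 35.
LPT (decreasing processing time): Order 2 Order 4 Order 1 Order 3 Order 5 Order 6.
Order 2: 0→17, due 17, lateness 0
Order 4: 17→32, due 15, lateness 17
Order 1: 32→42, due 16, lateness 26
Order 3: 42→49, due 19, lateness 30
Order 5: 49→54, due 11, lateness 43
Order 6: 54→58, due 29, lateness 29
Maximum = 43.
FIFO 43, EDD 35, LPT 43 → minimum 35.

35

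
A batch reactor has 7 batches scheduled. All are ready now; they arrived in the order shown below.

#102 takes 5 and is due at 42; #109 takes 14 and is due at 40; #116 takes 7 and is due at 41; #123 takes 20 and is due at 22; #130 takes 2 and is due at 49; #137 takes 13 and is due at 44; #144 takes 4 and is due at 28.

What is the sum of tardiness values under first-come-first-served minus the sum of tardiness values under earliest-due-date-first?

FIFO (arrival order): #102 #109 #116 #123 #130 #137 #144.
#102: 0→5, due 42, tardiness 0
#109: 5→19, due 40, tardiness 0
#116: 19→26, due 41, tardiness 0
#123: 26→46, due 22, tardiness 24
#130: 46→48, due 49, tardiness 0
#137: 48→61, due 44, tardiness 17
#144: 61→65, due 28, tardiness 37
Sum = 0+0+0+24+0+17+37 = 78.
EDD (increasing due date): #123 #144 #109 #116 #102 #137 #130.
#123: 0→20, due 22, tardiness 0
#144: 20→24, due 28, tardiness 0
#109: 24→38, due 40, tardiness 0
#116: 38→45, due 41, tardiness 4
#102: 45→50, due 42, tardiness 8
#137: 50→63, due 44, tardiness 19
#130: 63→65, due 49, tardiness 16
Sum = 0+0+0+4+8+19+16 = 47.
Difference = 78 − 47 = 31.

31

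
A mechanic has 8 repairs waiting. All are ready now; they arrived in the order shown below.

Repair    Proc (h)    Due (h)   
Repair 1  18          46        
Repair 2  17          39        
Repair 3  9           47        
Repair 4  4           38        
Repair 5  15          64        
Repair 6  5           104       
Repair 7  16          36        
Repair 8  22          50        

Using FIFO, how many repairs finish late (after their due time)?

3

FIFO (arrival order): Repair 1 Repair 2 Repair 3 Repair 4 Repair 5 Repair 6 Repair 7 Repair 8.
Repair 1: 0→18, due 46, tardiness 0
Repair 2: 18→35, due 39, tardiness 0
Repair 3: 35→44, due 47, tardiness 0
Repair 4: 44→48, due 38, tardiness 10
Repair 5: 48→63, due 64, tardiness 0
Repair 6: 63→68, due 104, tardiness 0
Repair 7: 68→84, due 36, tardiness 48
Repair 8: 84→106, due 50, tardiness 56
Late repairs: 3.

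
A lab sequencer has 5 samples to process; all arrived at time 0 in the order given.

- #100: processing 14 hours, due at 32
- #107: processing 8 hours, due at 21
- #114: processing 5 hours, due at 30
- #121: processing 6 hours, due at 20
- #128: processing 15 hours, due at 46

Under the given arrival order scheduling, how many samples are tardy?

FIFO (arrival order): #100 #107 #114 #121 #128.
#100: 0→14, due 32, tardiness 0
#107: 14→22, due 21, tardiness 1
#114: 22→27, due 30, tardiness 0
#121: 27→33, due 20, tardiness 13
#128: 33→48, due 46, tardiness 2
Late samples: 3.

3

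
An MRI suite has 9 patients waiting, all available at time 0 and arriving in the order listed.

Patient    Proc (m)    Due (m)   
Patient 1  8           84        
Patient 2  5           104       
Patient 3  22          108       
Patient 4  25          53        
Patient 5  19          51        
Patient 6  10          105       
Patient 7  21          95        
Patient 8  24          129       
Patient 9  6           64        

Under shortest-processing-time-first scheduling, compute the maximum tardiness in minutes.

SPT (increasing processing time): Patient 2 Patient 9 Patient 1 Patient 6 Patient 5 Patient 7 Patient 3 Patient 8 Patient 4.
Patient 2: 0→5, due 104, tardiness 0
Patient 9: 5→11, due 64, tardiness 0
Patient 1: 11→19, due 84, tardiness 0
Patient 6: 19→29, due 105, tardiness 0
Patient 5: 29→48, due 51, tardiness 0
Patient 7: 48→69, due 95, tardiness 0
Patient 3: 69→91, due 108, tardiness 0
Patient 8: 91→115, due 129, tardiness 0
Patient 4: 115→140, due 53, tardiness 87
Maximum = 87.

87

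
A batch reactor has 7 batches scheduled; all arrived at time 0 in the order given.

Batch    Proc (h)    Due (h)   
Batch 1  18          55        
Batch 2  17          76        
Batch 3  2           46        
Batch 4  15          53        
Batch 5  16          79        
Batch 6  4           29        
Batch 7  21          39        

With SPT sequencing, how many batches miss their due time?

SPT (increasing processing time): Batch 3 Batch 6 Batch 4 Batch 5 Batch 2 Batch 1 Batch 7.
Batch 3: 0→2, due 46, tardiness 0
Batch 6: 2→6, due 29, tardiness 0
Batch 4: 6→21, due 53, tardiness 0
Batch 5: 21→37, due 79, tardiness 0
Batch 2: 37→54, due 76, tardiness 0
Batch 1: 54→72, due 55, tardiness 17
Batch 7: 72→93, due 39, tardiness 54
Late batches: 2.

2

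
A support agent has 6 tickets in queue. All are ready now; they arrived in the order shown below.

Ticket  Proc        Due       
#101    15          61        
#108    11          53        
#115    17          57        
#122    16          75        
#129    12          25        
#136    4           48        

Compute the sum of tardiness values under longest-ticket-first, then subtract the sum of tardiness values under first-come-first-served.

7

LPT (decreasing processing time): #115 #122 #101 #129 #108 #136.
#115: 0→17, due 57, tardiness 0
#122: 17→33, due 75, tardiness 0
#101: 33→48, due 61, tardiness 0
#129: 48→60, due 25, tardiness 35
#108: 60→71, due 53, tardiness 18
#136: 71→75, due 48, tardiness 27
Sum = 0+0+0+35+18+27 = 80.
FIFO (arrival order): #101 #108 #115 #122 #129 #136.
#101: 0→15, due 61, tardiness 0
#108: 15→26, due 53, tardiness 0
#115: 26→43, due 57, tardiness 0
#122: 43→59, due 75, tardiness 0
#129: 59→71, due 25, tardiness 46
#136: 71→75, due 48, tardiness 27
Sum = 0+0+0+0+46+27 = 73.
Difference = 80 − 73 = 7.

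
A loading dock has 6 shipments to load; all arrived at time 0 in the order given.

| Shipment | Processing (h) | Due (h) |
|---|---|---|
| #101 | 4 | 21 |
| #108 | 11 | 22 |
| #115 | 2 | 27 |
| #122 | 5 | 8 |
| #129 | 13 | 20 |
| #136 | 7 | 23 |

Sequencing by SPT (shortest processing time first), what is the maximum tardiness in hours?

SPT (increasing processing time): #115 #101 #122 #136 #108 #129.
#115: 0→2, due 27, tardiness 0
#101: 2→6, due 21, tardiness 0
#122: 6→11, due 8, tardiness 3
#136: 11→18, due 23, tardiness 0
#108: 18→29, due 22, tardiness 7
#129: 29→42, due 20, tardiness 22
Maximum = 22.

22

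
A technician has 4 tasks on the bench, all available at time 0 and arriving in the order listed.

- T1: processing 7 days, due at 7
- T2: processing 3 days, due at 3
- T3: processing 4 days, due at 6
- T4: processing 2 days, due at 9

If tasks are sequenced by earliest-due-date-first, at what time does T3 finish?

7

EDD (increasing due date): T2 T3 T1 T4.
T2: 0→3
T3: 3→7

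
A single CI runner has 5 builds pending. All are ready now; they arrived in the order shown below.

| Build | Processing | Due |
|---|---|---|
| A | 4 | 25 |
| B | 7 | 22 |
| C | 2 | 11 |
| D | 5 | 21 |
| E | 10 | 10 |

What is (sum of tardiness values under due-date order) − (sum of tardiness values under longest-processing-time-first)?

-13

EDD (increasing due date): E C D B A.
E: 0→10, due 10, tardiness 0
C: 10→12, due 11, tardiness 1
D: 12→17, due 21, tardiness 0
B: 17→24, due 22, tardiness 2
A: 24→28, due 25, tardiness 3
Sum = 0+1+0+2+3 = 6.
LPT (decreasing processing time): E B D A C.
E: 0→10, due 10, tardiness 0
B: 10→17, due 22, tardiness 0
D: 17→22, due 21, tardiness 1
A: 22→26, due 25, tardiness 1
C: 26→28, due 11, tardiness 17
Sum = 0+0+1+1+17 = 19.
Difference = 6 − 19 = -13.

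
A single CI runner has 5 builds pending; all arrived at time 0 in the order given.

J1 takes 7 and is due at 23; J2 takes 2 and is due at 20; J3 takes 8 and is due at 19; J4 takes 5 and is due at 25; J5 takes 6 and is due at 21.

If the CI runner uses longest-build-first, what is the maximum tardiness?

LPT (decreasing processing time): J3 J1 J5 J4 J2.
J3: 0→8, due 19, tardiness 0
J1: 8→15, due 23, tardiness 0
J5: 15→21, due 21, tardiness 0
J4: 21→26, due 25, tardiness 1
J2: 26→28, due 20, tardiness 8
Maximum = 8.

8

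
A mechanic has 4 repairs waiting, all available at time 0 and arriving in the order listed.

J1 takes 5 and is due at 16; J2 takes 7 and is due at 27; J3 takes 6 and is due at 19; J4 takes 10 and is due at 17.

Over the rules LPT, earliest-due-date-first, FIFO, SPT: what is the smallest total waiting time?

34

LPT (decreasing processing time): J4 J2 J3 J1.
J4: waits 0, runs 0→10
J2: waits 10, runs 10→17
J3: waits 17, runs 17→23
J1: waits 23, runs 23→28
Sum = 0+10+17+23 = 50.
EDD (increasing due date): J1 J4 J3 J2.
J1: waits 0, runs 0→5
J4: waits 5, runs 5→15
J3: waits 15, runs 15→21
J2: waits 21, runs 21→28
Sum = 0+5+15+21 = 41.
FIFO (arrival order): J1 J2 J3 J4.
J1: waits 0, runs 0→5
J2: waits 5, runs 5→12
J3: waits 12, runs 12→18
J4: waits 18, runs 18→28
Sum = 0+5+12+18 = 35.
SPT (increasing processing time): J1 J3 J2 J4.
J1: waits 0, runs 0→5
J3: waits 5, runs 5→11
J2: waits 11, runs 11→18
J4: waits 18, runs 18→28
Sum = 0+5+11+18 = 34.
LPT 50, EDD 41, FIFO 35, SPT 34 → minimum 34.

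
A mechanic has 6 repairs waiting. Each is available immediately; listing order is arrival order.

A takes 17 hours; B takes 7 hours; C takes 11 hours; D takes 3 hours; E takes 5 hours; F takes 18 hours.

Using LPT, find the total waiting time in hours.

LPT (decreasing processing time): F A C B E D.
F: waits 0, runs 0→18
A: waits 18, runs 18→35
C: waits 35, runs 35→46
B: waits 46, runs 46→53
E: waits 53, runs 53→58
D: waits 58, runs 58→61
Sum = 0+18+35+46+53+58 = 210.

210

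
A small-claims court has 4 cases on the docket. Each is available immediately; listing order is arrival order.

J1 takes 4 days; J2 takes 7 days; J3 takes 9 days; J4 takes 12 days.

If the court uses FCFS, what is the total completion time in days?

67

FIFO (arrival order): J1 J2 J3 J4.
J1: 0→4
J2: 4→11
J3: 11→20
J4: 20→32
Sum = 4+11+20+32 = 67.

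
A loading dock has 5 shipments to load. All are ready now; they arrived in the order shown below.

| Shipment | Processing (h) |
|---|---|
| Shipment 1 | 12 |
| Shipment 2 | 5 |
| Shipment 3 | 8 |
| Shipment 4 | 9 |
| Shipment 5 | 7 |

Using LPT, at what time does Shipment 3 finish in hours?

LPT (decreasing processing time): Shipment 1 Shipment 4 Shipment 3 Shipment 5 Shipment 2.
Shipment 1: 0→12
Shipment 4: 12→21
Shipment 3: 21→29

29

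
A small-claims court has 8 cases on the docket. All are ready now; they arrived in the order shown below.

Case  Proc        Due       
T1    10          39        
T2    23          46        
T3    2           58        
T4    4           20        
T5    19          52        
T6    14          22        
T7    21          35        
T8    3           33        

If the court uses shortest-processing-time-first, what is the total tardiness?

SPT (increasing processing time): T3 T8 T4 T1 T6 T5 T7 T2.
T3: 0→2, due 58, tardiness 0
T8: 2→5, due 33, tardiness 0
T4: 5→9, due 20, tardiness 0
T1: 9→19, due 39, tardiness 0
T6: 19→33, due 22, tardiness 11
T5: 33→52, due 52, tardiness 0
T7: 52→73, due 35, tardiness 38
T2: 73→96, due 46, tardiness 50
Sum = 0+0+0+0+11+0+38+50 = 99.

99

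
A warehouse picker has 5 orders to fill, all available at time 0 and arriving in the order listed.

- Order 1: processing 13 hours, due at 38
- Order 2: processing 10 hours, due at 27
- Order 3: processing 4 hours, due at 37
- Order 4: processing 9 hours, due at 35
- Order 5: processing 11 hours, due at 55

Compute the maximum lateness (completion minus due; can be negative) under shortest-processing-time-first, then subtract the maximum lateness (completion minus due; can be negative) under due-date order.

SPT (increasing processing time): Order 3 Order 4 Order 2 Order 5 Order 1.
Order 3: 0→4, due 37, lateness -33
Order 4: 4→13, due 35, lateness -22
Order 2: 13→23, due 27, lateness -4
Order 5: 23→34, due 55, lateness -21
Order 1: 34→47, due 38, lateness 9
Maximum = 9.
EDD (increasing due date): Order 2 Order 4 Order 3 Order 1 Order 5.
Order 2: 0→10, due 27, lateness -17
Order 4: 10→19, due 35, lateness -16
Order 3: 19→23, due 37, lateness -14
Order 1: 23→36, due 38, lateness -2
Order 5: 36→47, due 55, lateness -8
Maximum = -2.
Difference = 9 − -2 = 11.

11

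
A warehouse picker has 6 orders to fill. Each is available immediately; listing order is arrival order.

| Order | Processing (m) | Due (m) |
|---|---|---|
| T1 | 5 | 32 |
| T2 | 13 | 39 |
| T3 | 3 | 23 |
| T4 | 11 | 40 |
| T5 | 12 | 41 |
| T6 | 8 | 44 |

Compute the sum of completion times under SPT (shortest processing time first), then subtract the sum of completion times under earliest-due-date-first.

-15

SPT (increasing processing time): T3 T1 T6 T4 T5 T2.
T3: 0→3
T1: 3→8
T6: 8→16
T4: 16→27
T5: 27→39
T2: 39→52
Sum = 3+8+16+27+39+52 = 145.
EDD (increasing due date): T3 T1 T2 T4 T5 T6.
T3: 0→3
T1: 3→8
T2: 8→21
T4: 21→32
T5: 32→44
T6: 44→52
Sum = 3+8+21+32+44+52 = 160.
Difference = 145 − 160 = -15.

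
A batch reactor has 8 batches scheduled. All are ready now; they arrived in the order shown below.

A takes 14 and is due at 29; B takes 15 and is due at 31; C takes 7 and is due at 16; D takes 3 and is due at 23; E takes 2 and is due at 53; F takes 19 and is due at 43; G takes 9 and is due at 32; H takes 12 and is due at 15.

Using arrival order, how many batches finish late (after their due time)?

FIFO (arrival order): A B C D E F G H.
A: 0→14, due 29, tardiness 0
B: 14→29, due 31, tardiness 0
C: 29→36, due 16, tardiness 20
D: 36→39, due 23, tardiness 16
E: 39→41, due 53, tardiness 0
F: 41→60, due 43, tardiness 17
G: 60→69, due 32, tardiness 37
H: 69→81, due 15, tardiness 66
Late batches: 5.

5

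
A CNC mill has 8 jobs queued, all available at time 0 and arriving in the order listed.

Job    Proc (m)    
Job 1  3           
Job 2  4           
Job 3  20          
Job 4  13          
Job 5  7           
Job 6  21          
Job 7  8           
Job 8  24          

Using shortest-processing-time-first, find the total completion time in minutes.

312

SPT (increasing processing time): Job 1 Job 2 Job 5 Job 7 Job 4 Job 3 Job 6 Job 8.
Job 1: 0→3
Job 2: 3→7
Job 5: 7→14
Job 7: 14→22
Job 4: 22→35
Job 3: 35→55
Job 6: 55→76
Job 8: 76→100
Sum = 3+7+14+22+35+55+76+100 = 312.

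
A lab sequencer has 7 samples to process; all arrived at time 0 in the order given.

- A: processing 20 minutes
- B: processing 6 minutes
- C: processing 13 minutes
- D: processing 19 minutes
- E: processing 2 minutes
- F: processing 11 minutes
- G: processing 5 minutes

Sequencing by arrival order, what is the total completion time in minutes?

350

FIFO (arrival order): A B C D E F G.
A: 0→20
B: 20→26
C: 26→39
D: 39→58
E: 58→60
F: 60→71
G: 71→76
Sum = 20+26+39+58+60+71+76 = 350.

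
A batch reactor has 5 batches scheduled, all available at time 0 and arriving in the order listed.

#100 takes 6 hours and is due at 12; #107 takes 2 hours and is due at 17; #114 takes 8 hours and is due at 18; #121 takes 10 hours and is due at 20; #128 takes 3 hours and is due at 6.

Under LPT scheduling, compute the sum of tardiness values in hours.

45

LPT (decreasing processing time): #121 #114 #100 #128 #107.
#121: 0→10, due 20, tardiness 0
#114: 10→18, due 18, tardiness 0
#100: 18→24, due 12, tardiness 12
#128: 24→27, due 6, tardiness 21
#107: 27→29, due 17, tardiness 12
Sum = 0+0+12+21+12 = 45.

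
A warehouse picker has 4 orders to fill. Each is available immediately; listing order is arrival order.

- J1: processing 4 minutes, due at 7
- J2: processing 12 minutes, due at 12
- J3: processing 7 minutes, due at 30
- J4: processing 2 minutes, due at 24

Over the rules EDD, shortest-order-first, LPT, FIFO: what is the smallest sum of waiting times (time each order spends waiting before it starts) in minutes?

21

EDD (increasing due date): J1 J2 J4 J3.
J1: waits 0, runs 0→4
J2: waits 4, runs 4→16
J4: waits 16, runs 16→18
J3: waits 18, runs 18→25
Sum = 0+4+16+18 = 38.
SPT (increasing processing time): J4 J1 J3 J2.
J4: waits 0, runs 0→2
J1: waits 2, runs 2→6
J3: waits 6, runs 6→13
J2: waits 13, runs 13→25
Sum = 0+2+6+13 = 21.
LPT (decreasing processing time): J2 J3 J1 J4.
J2: waits 0, runs 0→12
J3: waits 12, runs 12→19
J1: waits 19, runs 19→23
J4: waits 23, runs 23→25
Sum = 0+12+19+23 = 54.
FIFO (arrival order): J1 J2 J3 J4.
J1: waits 0, runs 0→4
J2: waits 4, runs 4→16
J3: waits 16, runs 16→23
J4: waits 23, runs 23→25
Sum = 0+4+16+23 = 43.
EDD 38, SPT 21, LPT 54, FIFO 43 → minimum 21.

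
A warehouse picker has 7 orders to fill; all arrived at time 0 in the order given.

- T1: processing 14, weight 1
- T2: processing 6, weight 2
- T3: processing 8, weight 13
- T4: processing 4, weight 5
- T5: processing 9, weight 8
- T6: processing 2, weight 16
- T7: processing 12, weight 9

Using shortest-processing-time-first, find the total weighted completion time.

SPT (increasing processing time): T6 T4 T2 T3 T5 T7 T1.
T6: finishes 2, weight 16, w·C = 32
T4: finishes 6, weight 5, w·C = 30
T2: finishes 12, weight 2, w·C = 24
T3: finishes 20, weight 13, w·C = 260
T5: finishes 29, weight 8, w·C = 232
T7: finishes 41, weight 9, w·C = 369
T1: finishes 55, weight 1, w·C = 55
Sum = 32+30+24+260+232+369+55 = 1002.

1002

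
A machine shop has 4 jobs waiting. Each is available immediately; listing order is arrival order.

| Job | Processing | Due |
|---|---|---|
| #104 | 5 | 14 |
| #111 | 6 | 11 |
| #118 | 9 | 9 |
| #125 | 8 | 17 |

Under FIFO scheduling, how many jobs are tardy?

2

FIFO (arrival order): #104 #111 #118 #125.
#104: 0→5, due 14, tardiness 0
#111: 5→11, due 11, tardiness 0
#118: 11→20, due 9, tardiness 11
#125: 20→28, due 17, tardiness 11
Late jobs: 2.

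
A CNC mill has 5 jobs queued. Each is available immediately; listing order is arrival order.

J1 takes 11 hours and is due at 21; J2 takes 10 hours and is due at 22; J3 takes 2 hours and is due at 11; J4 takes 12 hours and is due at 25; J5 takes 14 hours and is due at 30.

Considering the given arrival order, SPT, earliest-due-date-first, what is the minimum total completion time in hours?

FIFO (arrival order): J1 J2 J3 J4 J5.
J1: 0→11
J2: 11→21
J3: 21→23
J4: 23→35
J5: 35→49
Sum = 11+21+23+35+49 = 139.
SPT (increasing processing time): J3 J2 J1 J4 J5.
J3: 0→2
J2: 2→12
J1: 12→23
J4: 23→35
J5: 35→49
Sum = 2+12+23+35+49 = 121.
EDD (increasing due date): J3 J1 J2 J4 J5.
J3: 0→2
J1: 2→13
J2: 13→23
J4: 23→35
J5: 35→49
Sum = 2+13+23+35+49 = 122.
FIFO 139, SPT 121, EDD 122 → minimum 121.

121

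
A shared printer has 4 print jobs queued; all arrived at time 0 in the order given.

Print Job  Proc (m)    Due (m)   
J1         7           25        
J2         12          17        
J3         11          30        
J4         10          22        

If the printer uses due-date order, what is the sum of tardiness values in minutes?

EDD (increasing due date): J2 J4 J1 J3.
J2: 0→12, due 17, tardiness 0
J4: 12→22, due 22, tardiness 0
J1: 22→29, due 25, tardiness 4
J3: 29→40, due 30, tardiness 10
Sum = 0+0+4+10 = 14.

14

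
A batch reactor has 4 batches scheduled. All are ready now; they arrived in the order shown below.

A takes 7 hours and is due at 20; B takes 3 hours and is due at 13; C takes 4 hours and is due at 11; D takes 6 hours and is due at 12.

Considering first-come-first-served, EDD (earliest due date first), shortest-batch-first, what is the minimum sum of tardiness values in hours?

0

FIFO (arrival order): A B C D.
A: 0→7, due 20, tardiness 0
B: 7→10, due 13, tardiness 0
C: 10→14, due 11, tardiness 3
D: 14→20, due 12, tardiness 8
Sum = 0+0+3+8 = 11.
EDD (increasing due date): C D B A.
C: 0→4, due 11, tardiness 0
D: 4→10, due 12, tardiness 0
B: 10→13, due 13, tardiness 0
A: 13→20, due 20, tardiness 0
Sum = 0+0+0+0 = 0.
SPT (increasing processing time): B C D A.
B: 0→3, due 13, tardiness 0
C: 3→7, due 11, tardiness 0
D: 7→13, due 12, tardiness 1
A: 13→20, due 20, tardiness 0
Sum = 0+0+1+0 = 1.
FIFO 11, EDD 0, SPT 1 → minimum 0.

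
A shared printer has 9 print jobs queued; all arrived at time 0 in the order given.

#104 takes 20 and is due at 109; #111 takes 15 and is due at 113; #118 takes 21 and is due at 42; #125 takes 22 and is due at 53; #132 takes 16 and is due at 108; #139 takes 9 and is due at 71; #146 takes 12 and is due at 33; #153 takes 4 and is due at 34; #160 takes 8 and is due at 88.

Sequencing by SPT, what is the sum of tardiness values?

SPT (increasing processing time): #153 #160 #139 #146 #111 #132 #104 #118 #125.
#153: 0→4, due 34, tardiness 0
#160: 4→12, due 88, tardiness 0
#139: 12→21, due 71, tardiness 0
#146: 21→33, due 33, tardiness 0
#111: 33→48, due 113, tardiness 0
#132: 48→64, due 108, tardiness 0
#104: 64→84, due 109, tardiness 0
#118: 84→105, due 42, tardiness 63
#125: 105→127, due 53, tardiness 74
Sum = 0+0+0+0+0+0+0+63+74 = 137.

137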